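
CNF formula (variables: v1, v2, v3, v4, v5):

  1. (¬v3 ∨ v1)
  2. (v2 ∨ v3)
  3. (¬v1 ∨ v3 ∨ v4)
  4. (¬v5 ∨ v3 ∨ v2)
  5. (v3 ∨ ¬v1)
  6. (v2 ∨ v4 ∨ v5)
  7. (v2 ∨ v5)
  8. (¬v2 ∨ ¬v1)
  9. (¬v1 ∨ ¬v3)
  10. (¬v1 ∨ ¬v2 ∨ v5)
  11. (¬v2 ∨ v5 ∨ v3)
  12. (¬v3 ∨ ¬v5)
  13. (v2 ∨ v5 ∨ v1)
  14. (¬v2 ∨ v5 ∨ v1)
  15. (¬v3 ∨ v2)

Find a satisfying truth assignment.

v1=0, v2=1, v3=0, v4=1, v5=1

Check each clause:
  1. (¬v3 ∨ v1) — ¬v3 is true.
  2. (v3 ∨ v2) — v2 is true.
  3. (v3 ∨ ¬v1 ∨ v4) — v4 is true.
  4. (¬v5 ∨ v3 ∨ v2) — v2 is true.
  5. (¬v1 ∨ v3) — ¬v1 is true.
  6. (v2 ∨ v5 ∨ v4) — v2 is true.
  7. (v2 ∨ v5) — v2 is true.
  8. (¬v1 ∨ ¬v2) — ¬v1 is true.
  9. (¬v3 ∨ ¬v1) — ¬v3 is true.
  10. (¬v2 ∨ ¬v1 ∨ v5) — v5 is true.
  11. (v3 ∨ v5 ∨ ¬v2) — v5 is true.
  12. (¬v3 ∨ ¬v5) — ¬v3 is true.
  13. (v1 ∨ v2 ∨ v5) — v2 is true.
  14. (v5 ∨ ¬v2 ∨ v1) — v5 is true.
  15. (v2 ∨ ¬v3) — v2 is true.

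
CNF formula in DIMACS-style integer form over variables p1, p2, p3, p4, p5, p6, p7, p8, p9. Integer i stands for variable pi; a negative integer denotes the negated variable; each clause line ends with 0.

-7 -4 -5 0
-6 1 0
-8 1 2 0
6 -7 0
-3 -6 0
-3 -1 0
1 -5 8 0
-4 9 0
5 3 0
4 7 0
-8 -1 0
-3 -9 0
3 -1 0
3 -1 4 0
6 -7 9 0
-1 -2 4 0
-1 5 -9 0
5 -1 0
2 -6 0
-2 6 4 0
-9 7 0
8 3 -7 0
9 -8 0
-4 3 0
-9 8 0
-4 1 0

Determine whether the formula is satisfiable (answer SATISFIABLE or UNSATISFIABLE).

UNSATISFIABLE

p1 = True:
  propagation gives p3=False; an empty clause results — contradiction.
p1 = False:
  propagation gives p6=False, p7=False, p4=True; an empty clause results — contradiction.
Every branch closes, so no satisfying assignment exists.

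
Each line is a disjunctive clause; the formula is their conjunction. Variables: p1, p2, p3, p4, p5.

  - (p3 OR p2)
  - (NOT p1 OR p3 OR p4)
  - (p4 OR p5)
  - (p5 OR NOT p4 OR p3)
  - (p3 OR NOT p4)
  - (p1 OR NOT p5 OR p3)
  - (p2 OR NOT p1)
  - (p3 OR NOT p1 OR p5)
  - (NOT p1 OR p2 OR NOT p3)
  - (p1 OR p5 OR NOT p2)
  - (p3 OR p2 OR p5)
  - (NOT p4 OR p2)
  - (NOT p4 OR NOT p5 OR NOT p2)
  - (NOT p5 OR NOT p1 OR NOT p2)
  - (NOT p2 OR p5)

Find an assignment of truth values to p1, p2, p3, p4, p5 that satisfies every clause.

Try p1 = False.
Branch on p2: take p2 = True.
  then p5 is forced to True.
  then p3 is forced to True.
  then p4 is forced to False.

p1=F, p2=T, p3=T, p4=F, p5=T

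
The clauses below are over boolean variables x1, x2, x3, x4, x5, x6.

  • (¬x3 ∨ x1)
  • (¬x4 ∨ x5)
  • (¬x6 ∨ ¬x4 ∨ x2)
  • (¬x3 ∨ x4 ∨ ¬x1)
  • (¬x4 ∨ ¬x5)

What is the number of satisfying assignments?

Case analysis on x4 and x1:
  x4=T, x1=T: a clause becomes empty — 0.
  x4=T, x1=F: a clause becomes empty — 0.
  x4=F, x1=T: forces x3=F; x2, x5, x6 free → 2^3 = 8.
  x4=F, x1=F: forces x3=F; x2, x5, x6 free → 2^3 = 8.
Total: 0 + 0 + 8 + 8 = 16.

16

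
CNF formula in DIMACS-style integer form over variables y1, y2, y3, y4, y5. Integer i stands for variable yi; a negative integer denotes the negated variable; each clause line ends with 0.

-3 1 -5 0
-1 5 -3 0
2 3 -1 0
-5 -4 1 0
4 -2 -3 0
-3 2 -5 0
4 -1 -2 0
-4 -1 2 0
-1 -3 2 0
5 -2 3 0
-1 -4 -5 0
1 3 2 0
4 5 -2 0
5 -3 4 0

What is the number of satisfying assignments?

Satisfying assignments:
  y1=0 y2=0 y3=1 y4=1 y5=0
  y1=0 y2=1 y3=0 y4=0 y5=1
  y1=0 y2=1 y3=1 y4=1 y5=0
That's 3 in total.

3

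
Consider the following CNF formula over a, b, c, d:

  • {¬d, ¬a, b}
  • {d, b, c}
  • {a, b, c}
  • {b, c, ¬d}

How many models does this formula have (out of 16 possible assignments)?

Case analysis on b and c:
  b=1, c=1: remaining (a,d) ∈ {(0,0); (0,1); (1,0); (1,1)} — 4.
  b=1, c=0: remaining (a,d) ∈ {(0,0); (0,1); (1,0); (1,1)} — 4.
  b=0, c=1: remaining (a,d) ∈ {(0,0); (0,1); (1,0)} — 3.
  b=0, c=0: a clause becomes empty — 0.
Total: 4 + 4 + 3 + 0 = 11.

11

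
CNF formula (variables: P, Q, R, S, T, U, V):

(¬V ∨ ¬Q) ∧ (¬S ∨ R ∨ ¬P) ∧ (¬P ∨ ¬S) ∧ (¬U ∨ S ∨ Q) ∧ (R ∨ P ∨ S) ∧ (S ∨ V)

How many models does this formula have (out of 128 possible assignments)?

Split on S, then P.
  S=1, P=1: a clause becomes empty — 0.
  S=1, P=0: R, T, U free; 3 ways for (Q,V) × 2^3 = 24.
  S=0, P=1: remaining (Q,R,T,U,V) ∈ {(0,0,0,0,1); (0,0,1,0,1); (0,1,0,0,1); (0,1,1,0,1)} — 4.
  S=0, P=0: remaining (Q,R,T,U,V) ∈ {(0,1,0,0,1); (0,1,1,0,1)} — 2.
Total: 0 + 24 + 4 + 2 = 30.

30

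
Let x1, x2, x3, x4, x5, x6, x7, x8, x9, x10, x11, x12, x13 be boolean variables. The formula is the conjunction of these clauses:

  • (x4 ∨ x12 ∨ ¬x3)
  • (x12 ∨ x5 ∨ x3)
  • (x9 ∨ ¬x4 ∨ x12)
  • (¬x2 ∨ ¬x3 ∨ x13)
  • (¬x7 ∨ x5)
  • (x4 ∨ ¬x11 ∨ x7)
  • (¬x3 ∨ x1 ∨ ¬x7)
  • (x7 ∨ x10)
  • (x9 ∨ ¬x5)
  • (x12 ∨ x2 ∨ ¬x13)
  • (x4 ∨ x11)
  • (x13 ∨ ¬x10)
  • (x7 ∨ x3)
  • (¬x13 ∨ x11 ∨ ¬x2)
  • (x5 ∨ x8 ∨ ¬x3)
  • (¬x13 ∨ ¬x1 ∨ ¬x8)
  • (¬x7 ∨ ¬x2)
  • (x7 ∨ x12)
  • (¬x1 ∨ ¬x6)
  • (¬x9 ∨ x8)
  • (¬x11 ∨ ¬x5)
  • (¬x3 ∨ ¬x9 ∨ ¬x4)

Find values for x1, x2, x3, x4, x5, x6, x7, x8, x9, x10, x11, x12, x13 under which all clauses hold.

x1=False, x2=False, x3=True, x4=True, x5=False, x6=False, x7=False, x8=True, x9=False, x10=True, x11=True, x12=True, x13=True

x6 occurs only negated in the remaining clauses — set x6 = False.
x12 occurs only positively in the remaining clauses — set x12 = True.
Branch on x1: take x1 = False.
For the remaining variables, x2 = False, x3 = True, x4 = True, x5 = False, x7 = False, x8 = True, x9 = False, x10 = True, x11 = True, x13 = True works.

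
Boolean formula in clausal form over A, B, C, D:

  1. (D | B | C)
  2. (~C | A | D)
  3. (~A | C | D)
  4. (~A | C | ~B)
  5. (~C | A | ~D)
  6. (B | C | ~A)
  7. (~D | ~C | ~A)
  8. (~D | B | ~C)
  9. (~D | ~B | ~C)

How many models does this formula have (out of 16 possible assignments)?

5

The models are:
  A=F B=F C=F D=T
  A=F B=T C=F D=F
  A=F B=T C=F D=T
  A=T B=F C=T D=F
  A=T B=T C=T D=F
That's 5 in total.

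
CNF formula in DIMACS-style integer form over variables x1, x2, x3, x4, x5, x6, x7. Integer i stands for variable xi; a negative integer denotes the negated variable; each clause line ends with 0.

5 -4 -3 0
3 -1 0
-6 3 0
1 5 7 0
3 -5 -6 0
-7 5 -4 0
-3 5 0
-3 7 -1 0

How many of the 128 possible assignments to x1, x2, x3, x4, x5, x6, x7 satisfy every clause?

Split on x3, then x5.
  x3=1, x5=1: x2, x4, x6 free; 3 ways for (x1,x7) × 2^3 = 24.
  x3=1, x5=0: a clause becomes empty — 0.
  x3=0, x5=1: forces x1=0; x6=0; x2, x4, x7 free → 2^3 = 8.
  x3=0, x5=0: remaining (x1,x2,x4,x6,x7) ∈ {(0,0,0,0,1); (0,1,0,0,1)} — 2.
Total: 24 + 0 + 8 + 2 = 34.

34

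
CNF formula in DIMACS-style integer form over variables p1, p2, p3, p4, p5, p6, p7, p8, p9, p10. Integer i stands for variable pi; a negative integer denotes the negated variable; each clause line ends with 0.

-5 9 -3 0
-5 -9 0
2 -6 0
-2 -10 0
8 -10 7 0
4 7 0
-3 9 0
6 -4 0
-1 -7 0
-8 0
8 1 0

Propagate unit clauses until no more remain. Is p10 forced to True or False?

(~p8) stands alone — p8 = False.
(p1 | p8): since p8 = False, the clause reduces to (p1). p1 = True.
From (~p7 | ~p1) and p1 = True: p7 = False.
(~p10 | p8 | p7) with p8 = False, p7 = False leaves only ~p10, so p10 = False.

False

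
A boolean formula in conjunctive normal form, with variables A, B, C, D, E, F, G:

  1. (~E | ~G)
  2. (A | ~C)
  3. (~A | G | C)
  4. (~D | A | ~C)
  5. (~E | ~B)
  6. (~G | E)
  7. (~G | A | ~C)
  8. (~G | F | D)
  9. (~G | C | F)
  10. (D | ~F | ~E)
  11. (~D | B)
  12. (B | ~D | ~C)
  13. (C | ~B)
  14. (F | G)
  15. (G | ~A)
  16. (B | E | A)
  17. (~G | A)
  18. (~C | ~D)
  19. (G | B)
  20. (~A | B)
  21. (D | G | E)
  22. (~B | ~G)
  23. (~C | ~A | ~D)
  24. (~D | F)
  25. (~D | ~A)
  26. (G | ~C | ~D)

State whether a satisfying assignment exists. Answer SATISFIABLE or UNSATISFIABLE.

UNSATISFIABLE

G = True:
  propagation gives E=False; an empty clause results — contradiction.
G = False:
  propagation gives F=True, A=False, C=False, B=False; an empty clause results — contradiction.
Every branch closes, so no satisfying assignment exists.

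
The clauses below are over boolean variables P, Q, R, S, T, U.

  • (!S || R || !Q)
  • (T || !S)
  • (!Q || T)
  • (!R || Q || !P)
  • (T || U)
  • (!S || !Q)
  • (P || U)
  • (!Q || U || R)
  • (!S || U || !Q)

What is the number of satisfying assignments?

16

Case analysis on Q and S:
  Q=1, S=1: a clause becomes empty — 0.
  Q=1, S=0: 5 of the 16 assignments to (P,R,T,U) work.
  Q=0, S=1: remaining (P,R,T,U) ∈ {(0,0,1,1); (0,1,1,1); (1,0,1,0); (1,0,1,1)} — 4.
  Q=0, S=0: 7 of the 16 assignments to (P,R,T,U) work.
Total: 0 + 5 + 4 + 7 = 16.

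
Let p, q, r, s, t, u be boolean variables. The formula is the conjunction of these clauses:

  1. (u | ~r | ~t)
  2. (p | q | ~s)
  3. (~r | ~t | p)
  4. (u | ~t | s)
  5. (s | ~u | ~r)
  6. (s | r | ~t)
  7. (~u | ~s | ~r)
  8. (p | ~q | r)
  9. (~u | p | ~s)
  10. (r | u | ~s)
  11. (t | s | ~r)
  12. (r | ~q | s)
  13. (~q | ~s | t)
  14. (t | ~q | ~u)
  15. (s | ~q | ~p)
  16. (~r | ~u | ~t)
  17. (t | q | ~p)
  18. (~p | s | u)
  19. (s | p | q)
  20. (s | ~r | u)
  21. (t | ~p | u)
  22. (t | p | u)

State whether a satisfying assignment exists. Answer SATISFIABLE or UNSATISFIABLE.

Set p = True and propagate.
Set q = False and propagate.
  then t is forced to True.
The remaining clauses are satisfied by r = False, s = True, u = True.
So p = T  q = F  r = F  s = T  t = T  u = T is a satisfying assignment.

SATISFIABLE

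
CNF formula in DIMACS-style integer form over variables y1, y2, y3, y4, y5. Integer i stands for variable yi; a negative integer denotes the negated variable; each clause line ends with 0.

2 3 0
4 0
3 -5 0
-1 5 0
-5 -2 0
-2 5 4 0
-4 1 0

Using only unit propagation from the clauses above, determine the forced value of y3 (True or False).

True

(y4) stands alone — y4 = True.
(y1 ∨ ¬y4): since y4 = True, the clause reduces to (y1). y1 = True.
(y5 ∨ ¬y1): since y1 = True, the clause reduces to (y5). y5 = True.
In (y3 ∨ ¬y5), ¬y5 is now false; y3 must hold, so y3 = True.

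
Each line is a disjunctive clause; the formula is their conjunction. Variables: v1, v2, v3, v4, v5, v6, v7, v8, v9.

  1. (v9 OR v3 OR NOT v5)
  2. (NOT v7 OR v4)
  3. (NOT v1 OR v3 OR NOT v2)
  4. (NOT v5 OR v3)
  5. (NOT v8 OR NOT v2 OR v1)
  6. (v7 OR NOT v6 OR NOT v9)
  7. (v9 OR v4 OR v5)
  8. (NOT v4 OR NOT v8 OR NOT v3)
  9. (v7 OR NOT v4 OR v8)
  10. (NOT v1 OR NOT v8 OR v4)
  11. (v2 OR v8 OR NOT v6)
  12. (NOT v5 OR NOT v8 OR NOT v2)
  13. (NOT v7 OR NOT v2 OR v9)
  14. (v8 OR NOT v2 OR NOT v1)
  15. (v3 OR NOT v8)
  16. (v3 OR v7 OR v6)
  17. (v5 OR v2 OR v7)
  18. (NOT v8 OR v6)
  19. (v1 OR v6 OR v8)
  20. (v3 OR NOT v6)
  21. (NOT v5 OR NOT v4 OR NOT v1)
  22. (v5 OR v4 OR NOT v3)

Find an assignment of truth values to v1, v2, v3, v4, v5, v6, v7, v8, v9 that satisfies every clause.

v1=T, v2=F, v3=T, v4=F, v5=T, v6=F, v7=F, v8=F, v9=T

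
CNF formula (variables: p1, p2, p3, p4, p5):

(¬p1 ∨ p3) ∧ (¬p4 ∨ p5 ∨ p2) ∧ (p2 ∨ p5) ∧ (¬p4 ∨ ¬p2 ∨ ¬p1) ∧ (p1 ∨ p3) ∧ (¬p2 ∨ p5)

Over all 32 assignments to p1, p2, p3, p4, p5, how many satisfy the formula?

The models are:
  p1=F p2=F p3=T p4=F p5=T
  p1=F p2=F p3=T p4=T p5=T
  p1=F p2=T p3=T p4=F p5=T
  p1=F p2=T p3=T p4=T p5=T
  p1=T p2=F p3=T p4=F p5=T
  p1=T p2=F p3=T p4=T p5=T
  p1=T p2=T p3=T p4=F p5=T
That's 7 in total.

7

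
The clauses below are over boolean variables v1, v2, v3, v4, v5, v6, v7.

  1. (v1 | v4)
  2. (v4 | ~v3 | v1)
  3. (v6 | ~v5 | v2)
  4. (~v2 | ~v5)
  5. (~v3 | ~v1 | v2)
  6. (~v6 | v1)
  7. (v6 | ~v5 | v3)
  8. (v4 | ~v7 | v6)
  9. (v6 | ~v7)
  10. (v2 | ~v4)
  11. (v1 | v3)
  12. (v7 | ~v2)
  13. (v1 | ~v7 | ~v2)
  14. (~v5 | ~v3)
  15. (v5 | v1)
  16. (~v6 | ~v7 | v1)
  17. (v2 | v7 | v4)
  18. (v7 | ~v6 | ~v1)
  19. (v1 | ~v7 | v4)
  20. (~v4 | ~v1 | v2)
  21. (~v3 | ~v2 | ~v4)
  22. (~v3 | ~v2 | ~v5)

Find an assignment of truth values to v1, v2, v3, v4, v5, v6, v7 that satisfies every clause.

v1=T, v2=F, v3=F, v4=F, v5=F, v6=T, v7=T

Try v1 = True.
Try v2 = False.
  then v3 is forced to False.
  then v4 is forced to False.
  then v7 is forced to True.
  then v6 is forced to True.
v5 is now unconstrained; take v5 = False.
Check each clause:
  1. (v4 | v1) — v1 is true.
  2. (~v3 | v4 | v1) — v1 is true.
  3. (v2 | ~v5 | v6) — ~v5 is true.
  4. (~v5 | ~v2) — ~v5 is true.
  5. (v2 | ~v1 | ~v3) — ~v3 is true.
  6. (~v6 | v1) — v1 is true.
  7. (v3 | ~v5 | v6) — v6 is true.
  8. (v4 | v6 | ~v7) — v6 is true.
  9. (v6 | ~v7) — v6 is true.
  10. (v2 | ~v4) — ~v4 is true.
  11. (v3 | v1) — v1 is true.
  12. (~v2 | v7) — ~v2 is true.
  13. (v1 | ~v2 | ~v7) — v1 is true.
  14. (~v3 | ~v5) — ~v5 is true.
  15. (v5 | v1) — v1 is true.
  16. (~v6 | ~v7 | v1) — v1 is true.
  17. (v4 | v2 | v7) — v7 is true.
  18. (~v6 | ~v1 | v7) — v7 is true.
  19. (~v7 | v4 | v1) — v1 is true.
  20. (~v4 | v2 | ~v1) — ~v4 is true.
  21. (~v3 | ~v2 | ~v4) — ~v4 is true.
  22. (~v3 | ~v5 | ~v2) — ~v5 is true.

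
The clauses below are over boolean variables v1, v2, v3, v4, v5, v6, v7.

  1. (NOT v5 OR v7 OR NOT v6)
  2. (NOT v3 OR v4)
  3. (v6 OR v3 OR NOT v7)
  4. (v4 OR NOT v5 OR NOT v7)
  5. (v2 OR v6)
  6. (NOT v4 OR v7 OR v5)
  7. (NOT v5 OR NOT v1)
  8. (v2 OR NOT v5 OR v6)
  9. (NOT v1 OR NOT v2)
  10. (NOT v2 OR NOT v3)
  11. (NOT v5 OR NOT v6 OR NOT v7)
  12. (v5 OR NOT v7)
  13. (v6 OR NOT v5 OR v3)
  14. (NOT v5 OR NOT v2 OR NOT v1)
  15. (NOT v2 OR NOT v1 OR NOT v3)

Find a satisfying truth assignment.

v1=False, v2=False, v3=False, v4=False, v5=False, v6=True, v7=False

Check each clause:
  1. (NOT v6 OR v7 OR NOT v5) — NOT v5 is true.
  2. (NOT v3 OR v4) — NOT v3 is true.
  3. (NOT v7 OR v3 OR v6) — NOT v7 is true.
  4. (NOT v7 OR NOT v5 OR v4) — NOT v7 is true.
  5. (v6 OR v2) — v6 is true.
  6. (v7 OR v5 OR NOT v4) — NOT v4 is true.
  7. (NOT v1 OR NOT v5) — NOT v5 is true.
  8. (v2 OR NOT v5 OR v6) — NOT v5 is true.
  9. (NOT v2 OR NOT v1) — NOT v2 is true.
  10. (NOT v2 OR NOT v3) — NOT v3 is true.
  11. (NOT v6 OR NOT v5 OR NOT v7) — NOT v7 is true.
  12. (NOT v7 OR v5) — NOT v7 is true.
  13. (v3 OR NOT v5 OR v6) — NOT v5 is true.
  14. (NOT v1 OR NOT v2 OR NOT v5) — NOT v5 is true.
  15. (NOT v3 OR NOT v1 OR NOT v2) — NOT v3 is true.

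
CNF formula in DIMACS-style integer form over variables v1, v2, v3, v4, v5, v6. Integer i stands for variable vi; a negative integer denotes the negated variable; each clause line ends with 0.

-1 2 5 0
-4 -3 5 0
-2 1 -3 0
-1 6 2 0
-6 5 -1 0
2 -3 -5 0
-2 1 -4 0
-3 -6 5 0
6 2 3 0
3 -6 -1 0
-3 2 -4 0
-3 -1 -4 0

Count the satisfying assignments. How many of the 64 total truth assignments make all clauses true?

16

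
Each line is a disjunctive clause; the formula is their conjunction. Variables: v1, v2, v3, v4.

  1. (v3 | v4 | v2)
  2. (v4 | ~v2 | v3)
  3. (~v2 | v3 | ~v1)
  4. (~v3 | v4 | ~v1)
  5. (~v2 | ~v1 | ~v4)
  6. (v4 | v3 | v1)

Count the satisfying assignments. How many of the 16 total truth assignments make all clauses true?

Split on v3, then v4.
  v3=T, v4=T: remaining (v1,v2) ∈ {(F,F); (F,T); (T,F)} — 3.
  v3=T, v4=F: remaining (v1,v2) ∈ {(F,F); (F,T)} — 2.
  v3=F, v4=T: remaining (v1,v2) ∈ {(F,F); (F,T); (T,F)} — 3.
  v3=F, v4=F: a clause becomes empty — 0.
Total: 3 + 2 + 3 + 0 = 8.

8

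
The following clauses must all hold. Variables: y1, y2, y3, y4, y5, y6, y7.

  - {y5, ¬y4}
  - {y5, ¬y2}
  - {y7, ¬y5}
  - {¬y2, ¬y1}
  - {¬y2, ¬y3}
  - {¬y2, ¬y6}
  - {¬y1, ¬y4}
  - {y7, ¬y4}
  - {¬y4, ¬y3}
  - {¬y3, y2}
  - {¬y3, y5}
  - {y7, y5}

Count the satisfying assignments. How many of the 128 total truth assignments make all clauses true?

12

Split on y2, then y5.
  y2=1, y5=1: remaining (y1,y3,y4,y6,y7) ∈ {(0,0,0,0,1); (0,0,1,0,1)} — 2.
  y2=1, y5=0: a clause becomes empty — 0.
  y2=0, y5=1: y6 free; 3 ways for (y1,y3,y4,y7) × 2^1 = 6.
  y2=0, y5=0: remaining (y1,y3,y4,y6,y7) ∈ {(0,0,0,0,1); (0,0,0,1,1); (1,0,0,0,1); (1,0,0,1,1)} — 4.
Total: 2 + 0 + 6 + 4 = 12.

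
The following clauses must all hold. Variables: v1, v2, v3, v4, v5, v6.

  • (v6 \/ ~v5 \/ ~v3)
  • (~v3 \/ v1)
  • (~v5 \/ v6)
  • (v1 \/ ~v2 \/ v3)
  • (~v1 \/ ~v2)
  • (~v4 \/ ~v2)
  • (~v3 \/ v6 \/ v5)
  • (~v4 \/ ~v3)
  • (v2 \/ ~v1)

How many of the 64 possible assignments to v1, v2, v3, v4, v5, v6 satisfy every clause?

The models are:
  v1=0 v2=0 v3=0 v4=0 v5=0 v6=0
  v1=0 v2=0 v3=0 v4=0 v5=0 v6=1
  v1=0 v2=0 v3=0 v4=0 v5=1 v6=1
  v1=0 v2=0 v3=0 v4=1 v5=0 v6=0
  v1=0 v2=0 v3=0 v4=1 v5=0 v6=1
  v1=0 v2=0 v3=0 v4=1 v5=1 v6=1
Count: 6.

6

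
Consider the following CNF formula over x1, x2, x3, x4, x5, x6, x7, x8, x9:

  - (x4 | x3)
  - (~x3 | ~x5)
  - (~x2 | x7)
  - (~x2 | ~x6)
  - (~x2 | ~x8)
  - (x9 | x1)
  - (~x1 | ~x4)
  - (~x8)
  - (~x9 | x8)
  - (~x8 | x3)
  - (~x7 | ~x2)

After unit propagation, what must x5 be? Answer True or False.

False

(~x8) stands alone — x8 = False.
In (~x9 | x8), x8 is now false; ~x9 must hold, so x9 = False.
From (x1 | x9) and x9 = False: x1 = True.
(~x4 | ~x1) with x1 = True leaves only ~x4, so x4 = False.
From (x4 | x3) and x4 = False: x3 = True.
From (~x5 | ~x3) and x3 = True: x5 = False.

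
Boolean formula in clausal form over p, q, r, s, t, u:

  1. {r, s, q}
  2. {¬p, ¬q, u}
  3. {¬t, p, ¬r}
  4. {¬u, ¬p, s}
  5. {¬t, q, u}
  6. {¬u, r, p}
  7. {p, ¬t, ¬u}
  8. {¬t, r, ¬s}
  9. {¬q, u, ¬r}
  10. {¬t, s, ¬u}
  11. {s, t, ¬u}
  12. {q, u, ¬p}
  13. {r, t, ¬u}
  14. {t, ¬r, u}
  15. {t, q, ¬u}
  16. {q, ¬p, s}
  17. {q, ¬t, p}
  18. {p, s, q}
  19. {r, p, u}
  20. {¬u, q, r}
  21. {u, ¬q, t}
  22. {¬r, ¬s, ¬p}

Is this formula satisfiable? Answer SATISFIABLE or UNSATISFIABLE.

SATISFIABLE

Try p = False.
For the remaining variables, q = True, r = True, s = True, t = False, u = True works.
So p=F, q=T, r=T, s=T, t=F, u=T is a satisfying assignment.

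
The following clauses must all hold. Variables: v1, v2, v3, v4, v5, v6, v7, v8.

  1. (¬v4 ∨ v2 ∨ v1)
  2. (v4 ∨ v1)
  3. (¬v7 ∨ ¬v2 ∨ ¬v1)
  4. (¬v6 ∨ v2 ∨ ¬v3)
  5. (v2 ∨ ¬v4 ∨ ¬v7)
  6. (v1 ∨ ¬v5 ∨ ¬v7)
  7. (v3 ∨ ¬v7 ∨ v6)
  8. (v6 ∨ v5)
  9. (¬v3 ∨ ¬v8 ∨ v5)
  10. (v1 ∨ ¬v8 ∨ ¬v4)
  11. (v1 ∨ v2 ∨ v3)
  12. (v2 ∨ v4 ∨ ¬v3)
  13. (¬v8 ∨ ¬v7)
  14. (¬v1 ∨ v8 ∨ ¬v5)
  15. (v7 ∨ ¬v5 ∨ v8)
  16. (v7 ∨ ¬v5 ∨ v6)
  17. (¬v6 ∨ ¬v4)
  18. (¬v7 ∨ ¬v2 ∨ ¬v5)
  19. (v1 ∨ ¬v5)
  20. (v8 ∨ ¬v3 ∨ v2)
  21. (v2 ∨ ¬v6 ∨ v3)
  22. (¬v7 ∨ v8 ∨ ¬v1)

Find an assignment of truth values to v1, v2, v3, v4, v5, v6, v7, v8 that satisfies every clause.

v1=1, v2=1, v3=1, v4=0, v5=1, v6=1, v7=0, v8=1

Check each clause:
  1. (v2 ∨ v1 ∨ ¬v4) — v1 is true.
  2. (v1 ∨ v4) — v1 is true.
  3. (¬v7 ∨ ¬v1 ∨ ¬v2) — ¬v7 is true.
  4. (¬v6 ∨ ¬v3 ∨ v2) — v2 is true.
  5. (¬v4 ∨ v2 ∨ ¬v7) — ¬v7 is true.
  6. (v1 ∨ ¬v7 ∨ ¬v5) — ¬v7 is true.
  7. (v6 ∨ v3 ∨ ¬v7) — ¬v7 is true.
  8. (v5 ∨ v6) — v5 is true.
  9. (¬v3 ∨ v5 ∨ ¬v8) — v5 is true.
  10. (¬v8 ∨ ¬v4 ∨ v1) — v1 is true.
  11. (v2 ∨ v1 ∨ v3) — v1 is true.
  12. (v4 ∨ ¬v3 ∨ v2) — v2 is true.
  13. (¬v8 ∨ ¬v7) — ¬v7 is true.
  14. (¬v1 ∨ v8 ∨ ¬v5) — v8 is true.
  15. (v8 ∨ v7 ∨ ¬v5) — v8 is true.
  16. (¬v5 ∨ v6 ∨ v7) — v6 is true.
  17. (¬v4 ∨ ¬v6) — ¬v4 is true.
  18. (¬v7 ∨ ¬v2 ∨ ¬v5) — ¬v7 is true.
  19. (v1 ∨ ¬v5) — v1 is true.
  20. (v2 ∨ ¬v3 ∨ v8) — v8 is true.
  21. (¬v6 ∨ v2 ∨ v3) — v3 is true.
  22. (¬v1 ∨ ¬v7 ∨ v8) — v8 is true.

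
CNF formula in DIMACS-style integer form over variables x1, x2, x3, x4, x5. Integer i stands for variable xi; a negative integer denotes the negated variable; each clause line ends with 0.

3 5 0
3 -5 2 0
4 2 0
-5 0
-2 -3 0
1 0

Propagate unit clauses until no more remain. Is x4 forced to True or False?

True

(~x5) is a unit clause: x5 = False.
(x5 | x3) with x5 = False leaves only x3, so x3 = True.
(~x2 | ~x3) with x3 = True leaves only ~x2, so x2 = False.
(x2 | x4): since x2 = False, the clause reduces to (x4). x4 = True.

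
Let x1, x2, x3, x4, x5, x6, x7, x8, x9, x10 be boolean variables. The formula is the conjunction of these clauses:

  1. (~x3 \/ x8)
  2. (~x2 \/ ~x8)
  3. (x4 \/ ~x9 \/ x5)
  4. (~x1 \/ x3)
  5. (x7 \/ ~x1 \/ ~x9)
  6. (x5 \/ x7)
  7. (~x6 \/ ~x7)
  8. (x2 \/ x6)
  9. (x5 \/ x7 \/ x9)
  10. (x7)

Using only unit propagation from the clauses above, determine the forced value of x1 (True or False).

False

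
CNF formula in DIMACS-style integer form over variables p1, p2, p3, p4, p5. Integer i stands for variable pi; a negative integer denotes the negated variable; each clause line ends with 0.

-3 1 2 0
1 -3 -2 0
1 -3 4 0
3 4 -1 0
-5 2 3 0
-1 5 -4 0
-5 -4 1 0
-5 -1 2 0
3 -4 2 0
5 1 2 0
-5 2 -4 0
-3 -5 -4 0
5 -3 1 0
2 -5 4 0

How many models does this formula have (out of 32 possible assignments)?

Satisfying assignments:
  p1=0 p2=1 p3=0 p4=0 p5=0
  p1=0 p2=1 p3=0 p4=0 p5=1
  p1=0 p2=1 p3=0 p4=1 p5=0
  p1=1 p2=0 p3=1 p4=0 p5=0
  p1=1 p2=1 p3=0 p4=1 p5=1
  p1=1 p2=1 p3=1 p4=0 p5=0
  p1=1 p2=1 p3=1 p4=0 p5=1
That's 7 in total.

7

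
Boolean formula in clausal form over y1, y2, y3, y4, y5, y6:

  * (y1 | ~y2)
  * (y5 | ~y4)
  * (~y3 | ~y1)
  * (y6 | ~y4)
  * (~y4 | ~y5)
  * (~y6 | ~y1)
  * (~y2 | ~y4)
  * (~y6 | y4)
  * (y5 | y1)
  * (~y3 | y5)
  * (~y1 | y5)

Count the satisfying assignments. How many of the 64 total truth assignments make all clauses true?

4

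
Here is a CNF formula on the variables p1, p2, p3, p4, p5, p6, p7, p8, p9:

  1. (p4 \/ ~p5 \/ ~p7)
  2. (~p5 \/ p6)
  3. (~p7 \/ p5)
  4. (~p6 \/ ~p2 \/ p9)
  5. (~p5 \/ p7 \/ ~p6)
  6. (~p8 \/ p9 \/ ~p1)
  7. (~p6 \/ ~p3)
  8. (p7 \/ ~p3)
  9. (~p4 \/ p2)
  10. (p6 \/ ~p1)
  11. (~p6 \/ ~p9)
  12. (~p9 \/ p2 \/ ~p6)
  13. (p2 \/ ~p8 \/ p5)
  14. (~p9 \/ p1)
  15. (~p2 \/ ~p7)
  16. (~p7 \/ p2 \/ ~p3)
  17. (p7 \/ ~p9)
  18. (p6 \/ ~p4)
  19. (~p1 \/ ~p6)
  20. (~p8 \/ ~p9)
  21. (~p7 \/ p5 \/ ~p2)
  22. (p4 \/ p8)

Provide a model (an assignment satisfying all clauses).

p1=False, p2=True, p3=False, p4=False, p5=False, p6=False, p7=False, p8=True, p9=False

Pure literal: p3 appears only negated; assign p3 = False.
Set p1 = False and propagate.
  then p9 is forced to False.
For the remaining variables, p2 = True, p4 = False, p5 = False, p6 = False, p7 = False, p8 = True works.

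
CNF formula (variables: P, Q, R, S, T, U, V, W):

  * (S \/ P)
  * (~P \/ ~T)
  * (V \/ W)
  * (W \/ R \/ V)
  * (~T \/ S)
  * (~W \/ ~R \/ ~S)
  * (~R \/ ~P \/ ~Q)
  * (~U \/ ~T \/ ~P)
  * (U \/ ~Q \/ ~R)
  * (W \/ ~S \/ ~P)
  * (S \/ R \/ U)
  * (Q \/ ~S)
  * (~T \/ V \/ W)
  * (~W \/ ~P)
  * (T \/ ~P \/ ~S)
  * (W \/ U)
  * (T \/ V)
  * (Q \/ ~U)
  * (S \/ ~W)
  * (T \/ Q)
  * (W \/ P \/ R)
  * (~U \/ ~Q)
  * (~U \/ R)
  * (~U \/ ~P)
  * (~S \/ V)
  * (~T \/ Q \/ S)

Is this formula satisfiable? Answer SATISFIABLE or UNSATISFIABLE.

Pure literal: V appears only positively; assign V = True.
Try P = False.
  then S is forced to True.
  then Q is forced to True.
  then U is forced to False.
  then R is forced to False.
  then W is forced to True.
T is now unconstrained; take T = True.
Every clause has at least one true literal under this assignment.
So P=F, Q=T, R=F, S=T, T=T, U=F, V=T, W=T is a satisfying assignment.

SATISFIABLE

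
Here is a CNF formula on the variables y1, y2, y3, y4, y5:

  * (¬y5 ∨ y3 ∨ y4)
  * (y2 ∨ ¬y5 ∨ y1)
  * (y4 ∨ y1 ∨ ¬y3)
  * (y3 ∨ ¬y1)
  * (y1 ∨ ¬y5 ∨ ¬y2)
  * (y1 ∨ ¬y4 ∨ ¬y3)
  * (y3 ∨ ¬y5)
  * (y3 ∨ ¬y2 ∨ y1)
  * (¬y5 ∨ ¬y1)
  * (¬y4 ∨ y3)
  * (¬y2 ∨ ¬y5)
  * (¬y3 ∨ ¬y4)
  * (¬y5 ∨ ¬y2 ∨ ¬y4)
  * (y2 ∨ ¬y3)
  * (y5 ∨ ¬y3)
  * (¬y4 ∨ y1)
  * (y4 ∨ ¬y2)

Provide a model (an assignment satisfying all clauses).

y1=0, y2=0, y3=0, y4=0, y5=0

Check each clause:
  1. (y3 ∨ y4 ∨ ¬y5) — ¬y5 is true.
  2. (¬y5 ∨ y1 ∨ y2) — ¬y5 is true.
  3. (y1 ∨ y4 ∨ ¬y3) — ¬y3 is true.
  4. (y3 ∨ ¬y1) — ¬y1 is true.
  5. (y1 ∨ ¬y5 ∨ ¬y2) — ¬y5 is true.
  6. (y1 ∨ ¬y3 ∨ ¬y4) — ¬y4 is true.
  7. (y3 ∨ ¬y5) — ¬y5 is true.
  8. (¬y2 ∨ y3 ∨ y1) — ¬y2 is true.
  9. (¬y1 ∨ ¬y5) — ¬y5 is true.
  10. (¬y4 ∨ y3) — ¬y4 is true.
  11. (¬y2 ∨ ¬y5) — ¬y5 is true.
  12. (¬y3 ∨ ¬y4) — ¬y4 is true.
  13. (¬y2 ∨ ¬y5 ∨ ¬y4) — ¬y5 is true.
  14. (¬y3 ∨ y2) — ¬y3 is true.
  15. (¬y3 ∨ y5) — ¬y3 is true.
  16. (¬y4 ∨ y1) — ¬y4 is true.
  17. (¬y2 ∨ y4) — ¬y2 is true.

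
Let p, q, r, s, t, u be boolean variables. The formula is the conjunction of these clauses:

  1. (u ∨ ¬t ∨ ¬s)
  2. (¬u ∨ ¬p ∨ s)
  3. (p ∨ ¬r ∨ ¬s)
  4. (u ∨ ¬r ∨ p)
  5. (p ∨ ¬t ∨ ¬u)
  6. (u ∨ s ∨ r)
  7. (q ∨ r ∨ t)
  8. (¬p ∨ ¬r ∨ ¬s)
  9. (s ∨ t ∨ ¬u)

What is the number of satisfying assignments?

Split on s, then u.
  s=1, u=1: remaining (p,q,r,t) ∈ {(0,1,0,0); (1,0,0,1); (1,1,0,0); (1,1,0,1)} — 4.
  s=1, u=0: remaining (p,q,r,t) ∈ {(0,1,0,0); (1,1,0,0)} — 2.
  s=0, u=1: a clause becomes empty — 0.
  s=0, u=0: remaining (p,q,r,t) ∈ {(1,0,1,0); (1,0,1,1); (1,1,1,0); (1,1,1,1)} — 4.
Total: 4 + 2 + 0 + 4 = 10.

10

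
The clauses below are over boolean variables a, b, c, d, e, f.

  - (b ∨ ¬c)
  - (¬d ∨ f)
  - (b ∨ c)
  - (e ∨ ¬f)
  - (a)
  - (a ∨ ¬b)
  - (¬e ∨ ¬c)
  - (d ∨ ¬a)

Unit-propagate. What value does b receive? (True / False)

True

Unit clause (a) sets a = True.
From (d ∨ ¬a) and a = True: d = True.
From (f ∨ ¬d) and d = True: f = True.
From (¬f ∨ e) and f = True: e = True.
In (¬e ∨ ¬c), ¬e is now false; ¬c must hold, so c = False.
(c ∨ b): since c = False, the clause reduces to (b). b = True.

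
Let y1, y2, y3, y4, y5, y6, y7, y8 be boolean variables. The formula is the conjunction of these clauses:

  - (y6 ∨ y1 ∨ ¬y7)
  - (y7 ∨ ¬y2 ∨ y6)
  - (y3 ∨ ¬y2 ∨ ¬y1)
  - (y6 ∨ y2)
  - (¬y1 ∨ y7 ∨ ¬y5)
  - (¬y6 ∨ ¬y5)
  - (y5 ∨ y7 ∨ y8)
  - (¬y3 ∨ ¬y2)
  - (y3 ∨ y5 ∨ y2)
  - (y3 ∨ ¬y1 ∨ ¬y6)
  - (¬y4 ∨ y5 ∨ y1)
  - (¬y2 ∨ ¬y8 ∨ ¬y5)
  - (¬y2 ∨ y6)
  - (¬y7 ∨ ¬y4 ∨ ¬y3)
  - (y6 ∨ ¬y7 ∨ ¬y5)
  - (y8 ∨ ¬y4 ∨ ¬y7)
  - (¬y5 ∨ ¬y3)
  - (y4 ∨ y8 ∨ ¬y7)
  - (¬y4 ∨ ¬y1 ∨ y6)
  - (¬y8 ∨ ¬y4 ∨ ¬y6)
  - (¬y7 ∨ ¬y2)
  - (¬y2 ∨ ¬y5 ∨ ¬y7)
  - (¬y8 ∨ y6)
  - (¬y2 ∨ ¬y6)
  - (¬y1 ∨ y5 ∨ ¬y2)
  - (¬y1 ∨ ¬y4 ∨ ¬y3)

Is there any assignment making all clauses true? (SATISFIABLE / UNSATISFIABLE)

Branch on y1: take y1 = True.
Set y2 = False and propagate.
  then y6 is forced to True.
  then y5 is forced to False.
  then y3 is forced to True.
  then y4 is forced to False.
The remaining clauses are satisfied by y7 = False, y8 = True.
Every clause has at least one true literal under this assignment.
So y1=T, y2=F, y3=T, y4=F, y5=F, y6=T, y7=F, y8=T is a satisfying assignment.

SATISFIABLE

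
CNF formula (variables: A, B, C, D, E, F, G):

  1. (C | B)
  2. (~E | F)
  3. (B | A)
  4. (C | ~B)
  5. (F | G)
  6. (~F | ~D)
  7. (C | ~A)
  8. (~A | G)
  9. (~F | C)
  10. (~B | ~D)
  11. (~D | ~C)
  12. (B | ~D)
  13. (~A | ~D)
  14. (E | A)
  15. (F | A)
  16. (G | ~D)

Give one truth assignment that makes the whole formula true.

D occurs only negated in the remaining clauses — set D = False.
Pure literal: G appears only positively; assign G = True.
Try A = False.
  then B is forced to True.
  then C is forced to True.
  then E is forced to True.
  then F is forced to True.

A=F  B=T  C=T  D=F  E=T  F=T  G=T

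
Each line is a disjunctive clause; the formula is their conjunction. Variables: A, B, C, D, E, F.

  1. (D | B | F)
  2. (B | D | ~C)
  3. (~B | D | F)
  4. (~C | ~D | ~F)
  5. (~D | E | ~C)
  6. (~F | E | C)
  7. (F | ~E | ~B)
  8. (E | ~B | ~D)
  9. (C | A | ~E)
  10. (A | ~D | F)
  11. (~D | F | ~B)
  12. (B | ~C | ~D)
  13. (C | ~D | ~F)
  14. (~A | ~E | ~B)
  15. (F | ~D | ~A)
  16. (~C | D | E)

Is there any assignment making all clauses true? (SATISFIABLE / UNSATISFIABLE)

SATISFIABLE

Try A = True.
Try B = False.
Set C = False and propagate.
For the remaining variables, D = False, E = True, F = True works.
So A=1, B=0, C=0, D=0, E=1, F=1 is a satisfying assignment.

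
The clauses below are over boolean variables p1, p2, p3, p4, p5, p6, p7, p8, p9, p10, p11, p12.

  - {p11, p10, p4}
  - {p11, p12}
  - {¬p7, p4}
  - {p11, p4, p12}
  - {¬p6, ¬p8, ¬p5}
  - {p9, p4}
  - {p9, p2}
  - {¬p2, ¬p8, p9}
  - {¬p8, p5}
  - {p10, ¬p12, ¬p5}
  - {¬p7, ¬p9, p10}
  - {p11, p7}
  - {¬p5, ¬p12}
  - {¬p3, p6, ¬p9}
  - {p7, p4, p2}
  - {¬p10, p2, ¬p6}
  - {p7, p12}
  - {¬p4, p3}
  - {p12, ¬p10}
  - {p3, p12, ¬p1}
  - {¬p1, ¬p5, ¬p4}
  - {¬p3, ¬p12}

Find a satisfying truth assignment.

p8 occurs only negated in the remaining clauses — set p8 = False.
p11 occurs only positively in the remaining clauses — set p11 = True.
Branch on p1: take p1 = True.
For the remaining variables, p2 = True, p3 = False, p4 = False, p5 = False, p6 = True, p7 = False, p9 = True, p10 = True, p12 = True works.

p1=1, p2=1, p3=0, p4=0, p5=0, p6=1, p7=0, p8=0, p9=1, p10=1, p11=1, p12=1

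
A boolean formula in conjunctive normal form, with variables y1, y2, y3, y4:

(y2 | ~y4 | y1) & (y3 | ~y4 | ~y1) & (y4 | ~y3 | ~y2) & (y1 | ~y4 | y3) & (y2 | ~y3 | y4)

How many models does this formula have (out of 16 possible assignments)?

7

Split on y4, then y3.
  y4=T, y3=T: remaining (y1,y2) ∈ {(F,T); (T,F); (T,T)} — 3.
  y4=T, y3=F: a clause becomes empty — 0.
  y4=F, y3=T: a clause becomes empty — 0.
  y4=F, y3=F: remaining (y1,y2) ∈ {(F,F); (F,T); (T,F); (T,T)} — 4.
Total: 3 + 0 + 0 + 4 = 7.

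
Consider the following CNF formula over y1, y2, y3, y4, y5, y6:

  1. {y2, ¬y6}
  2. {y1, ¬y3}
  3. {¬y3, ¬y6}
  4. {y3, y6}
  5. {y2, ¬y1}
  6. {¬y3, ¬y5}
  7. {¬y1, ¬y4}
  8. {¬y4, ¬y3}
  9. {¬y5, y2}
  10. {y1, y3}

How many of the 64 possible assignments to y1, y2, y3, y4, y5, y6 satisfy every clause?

Satisfying assignments:
  y1=T y2=T y3=F y4=F y5=F y6=T
  y1=T y2=T y3=F y4=F y5=T y6=T
  y1=T y2=T y3=T y4=F y5=F y6=F
That's 3 in total.

3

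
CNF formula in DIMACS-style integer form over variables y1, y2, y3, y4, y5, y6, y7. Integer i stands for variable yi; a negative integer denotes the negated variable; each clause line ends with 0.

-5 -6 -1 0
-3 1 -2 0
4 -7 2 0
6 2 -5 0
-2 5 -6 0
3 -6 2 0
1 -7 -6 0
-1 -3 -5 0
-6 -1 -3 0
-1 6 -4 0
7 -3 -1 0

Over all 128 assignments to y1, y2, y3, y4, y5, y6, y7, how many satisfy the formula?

26

Split on y1, then y6.
  y1=1, y6=1: a clause becomes empty — 0.
  y1=1, y6=0: 6 of the 32 assignments to (y2,y3,y4,y5,y7) work.
  y1=0, y6=1: y4 free; 3 ways for (y2,y3,y5,y7) × 2^1 = 6.
  y1=0, y6=0: 14 of the 32 assignments to (y2,y3,y4,y5,y7) work.
Total: 0 + 6 + 6 + 14 = 26.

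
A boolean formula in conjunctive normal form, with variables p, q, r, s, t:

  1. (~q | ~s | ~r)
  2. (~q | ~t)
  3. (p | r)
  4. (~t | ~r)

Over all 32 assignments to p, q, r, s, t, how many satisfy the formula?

Split on r, then q.
  r=T, q=T: remaining (p,s,t) ∈ {(F,F,F); (T,F,F)} — 2.
  r=T, q=F: remaining (p,s,t) ∈ {(F,F,F); (F,T,F); (T,F,F); (T,T,F)} — 4.
  r=F, q=T: remaining (p,s,t) ∈ {(T,F,F); (T,T,F)} — 2.
  r=F, q=F: remaining (p,s,t) ∈ {(T,F,F); (T,F,T); (T,T,F); (T,T,T)} — 4.
Total: 2 + 4 + 2 + 4 = 12.

12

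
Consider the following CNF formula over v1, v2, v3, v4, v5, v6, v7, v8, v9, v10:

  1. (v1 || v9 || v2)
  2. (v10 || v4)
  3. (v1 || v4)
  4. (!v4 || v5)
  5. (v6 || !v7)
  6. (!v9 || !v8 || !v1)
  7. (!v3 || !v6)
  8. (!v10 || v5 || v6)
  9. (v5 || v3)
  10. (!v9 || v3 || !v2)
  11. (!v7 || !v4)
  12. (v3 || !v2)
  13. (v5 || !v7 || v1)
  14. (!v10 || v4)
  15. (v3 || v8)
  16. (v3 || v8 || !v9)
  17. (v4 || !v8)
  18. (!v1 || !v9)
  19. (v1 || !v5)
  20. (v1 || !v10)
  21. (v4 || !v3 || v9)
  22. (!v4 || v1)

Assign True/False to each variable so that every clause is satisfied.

v7 occurs only negated in the remaining clauses — set v7 = False.
Try v1 = True.
  then v9 is forced to False.
Set v2 = True and propagate.
  then v3 is forced to True.
  then v6 is forced to False.
  then v4 is forced to True.
  then v5 is forced to True.
v8, v10 are now unconstrained; take v8 = False, v10 = True.
Every clause has at least one true literal under this assignment.

v1 = 1, v2 = 1, v3 = 1, v4 = 1, v5 = 1, v6 = 0, v7 = 0, v8 = 0, v9 = 0, v10 = 1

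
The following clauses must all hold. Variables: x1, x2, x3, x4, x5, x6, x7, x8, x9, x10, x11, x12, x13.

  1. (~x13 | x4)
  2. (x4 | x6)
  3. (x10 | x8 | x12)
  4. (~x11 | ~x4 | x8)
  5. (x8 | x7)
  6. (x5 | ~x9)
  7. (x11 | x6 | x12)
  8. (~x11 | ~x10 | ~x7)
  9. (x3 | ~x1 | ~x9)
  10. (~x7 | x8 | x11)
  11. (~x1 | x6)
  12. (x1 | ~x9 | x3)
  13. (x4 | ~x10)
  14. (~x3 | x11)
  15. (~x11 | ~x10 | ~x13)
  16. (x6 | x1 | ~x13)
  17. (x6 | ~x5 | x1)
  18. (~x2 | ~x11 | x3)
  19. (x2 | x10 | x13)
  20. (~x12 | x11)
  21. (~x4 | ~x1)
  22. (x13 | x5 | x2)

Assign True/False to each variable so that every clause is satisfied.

Pure literal: x6 appears only positively; assign x6 = True.
Pure literal: x8 appears only positively; assign x8 = True.
Try x1 = True.
  then x4 is forced to False.
  then x13 is forced to False.
  then x10 is forced to False.
  then x2 is forced to True.
Branch on x3: take x3 = True.
  then x11 is forced to True.
Set x5 = True and propagate.
x7, x9, x12 are now unconstrained; take x7 = True, x9 = True, x12 = False.

x1=T, x2=T, x3=T, x4=F, x5=T, x6=T, x7=T, x8=T, x9=T, x10=F, x11=T, x12=F, x13=F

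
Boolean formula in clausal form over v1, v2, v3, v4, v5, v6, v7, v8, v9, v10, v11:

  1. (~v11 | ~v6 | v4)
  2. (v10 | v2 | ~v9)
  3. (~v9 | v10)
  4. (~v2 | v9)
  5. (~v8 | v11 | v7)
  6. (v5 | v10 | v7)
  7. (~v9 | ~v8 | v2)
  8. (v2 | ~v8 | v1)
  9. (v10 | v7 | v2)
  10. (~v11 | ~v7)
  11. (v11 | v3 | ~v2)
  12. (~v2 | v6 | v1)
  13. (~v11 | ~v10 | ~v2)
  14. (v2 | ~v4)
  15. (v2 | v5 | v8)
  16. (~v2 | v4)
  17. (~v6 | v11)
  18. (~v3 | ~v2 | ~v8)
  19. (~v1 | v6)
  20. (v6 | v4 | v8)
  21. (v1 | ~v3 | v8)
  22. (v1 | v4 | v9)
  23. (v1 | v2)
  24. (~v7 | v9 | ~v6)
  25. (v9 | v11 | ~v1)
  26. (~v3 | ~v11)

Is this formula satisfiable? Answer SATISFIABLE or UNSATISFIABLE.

v2 = True:
  propagation gives v9=True, v10=True, v11=False, v3=True; an empty clause results — contradiction.
v2 = False:
  propagation gives v4=False, v1=True, v6=True, v11=False; an empty clause results — contradiction.
Every branch closes, so no satisfying assignment exists.

UNSATISFIABLE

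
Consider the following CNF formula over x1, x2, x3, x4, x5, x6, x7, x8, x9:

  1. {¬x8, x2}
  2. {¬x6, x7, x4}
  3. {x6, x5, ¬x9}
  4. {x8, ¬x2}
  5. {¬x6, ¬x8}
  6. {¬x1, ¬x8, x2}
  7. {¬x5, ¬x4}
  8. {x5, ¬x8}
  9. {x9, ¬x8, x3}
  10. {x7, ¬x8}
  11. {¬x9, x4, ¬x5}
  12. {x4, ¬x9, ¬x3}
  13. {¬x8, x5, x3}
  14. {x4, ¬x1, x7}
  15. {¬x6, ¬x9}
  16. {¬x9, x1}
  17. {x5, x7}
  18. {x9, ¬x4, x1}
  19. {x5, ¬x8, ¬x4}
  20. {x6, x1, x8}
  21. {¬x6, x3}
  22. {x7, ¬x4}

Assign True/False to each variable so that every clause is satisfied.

x1 = T, x2 = T, x3 = T, x4 = F, x5 = T, x6 = F, x7 = T, x8 = T, x9 = F

Pure literal: x7 appears only positively; assign x7 = True.
Branch on x1: take x1 = True.
Branch on x2: take x2 = True.
  then x8 is forced to True.
  then x6 is forced to False.
  then x5 is forced to True.
  then x4 is forced to False.
  then x9 is forced to False.
  then x3 is forced to True.
Check each clause:
  1. {¬x8, x2} — x2 is true.
  2. {x4, ¬x6, x7} — ¬x6 is true.
  3. {x6, x5, ¬x9} — x5 is true.
  4. {¬x2, x8} — x8 is true.
  5. {¬x8, ¬x6} — ¬x6 is true.
  6. {x2, ¬x1, ¬x8} — x2 is true.
  7. {¬x5, ¬x4} — ¬x4 is true.
  8. {¬x8, x5} — x5 is true.
  9. {x3, x9, ¬x8} — x3 is true.
  10. {¬x8, x7} — x7 is true.
  11. {¬x5, x4, ¬x9} — ¬x9 is true.
  12. {x4, ¬x9, ¬x3} — ¬x9 is true.
  13. {x5, ¬x8, x3} — x3 is true.
  14. {x7, x4, ¬x1} — x7 is true.
  15. {¬x9, ¬x6} — ¬x6 is true.
  16. {x1, ¬x9} — x1 is true.
  17. {x5, x7} — x5 is true.
  18. {x9, ¬x4, x1} — ¬x4 is true.
  19. {x5, ¬x8, ¬x4} — ¬x4 is true.
  20. {x1, x8, x6} — x8 is true.
  21. {¬x6, x3} — ¬x6 is true.
  22. {¬x4, x7} — ¬x4 is true.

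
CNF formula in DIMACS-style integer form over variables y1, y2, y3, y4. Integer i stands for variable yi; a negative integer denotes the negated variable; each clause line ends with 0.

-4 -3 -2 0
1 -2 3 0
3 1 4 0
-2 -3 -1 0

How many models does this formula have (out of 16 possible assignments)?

10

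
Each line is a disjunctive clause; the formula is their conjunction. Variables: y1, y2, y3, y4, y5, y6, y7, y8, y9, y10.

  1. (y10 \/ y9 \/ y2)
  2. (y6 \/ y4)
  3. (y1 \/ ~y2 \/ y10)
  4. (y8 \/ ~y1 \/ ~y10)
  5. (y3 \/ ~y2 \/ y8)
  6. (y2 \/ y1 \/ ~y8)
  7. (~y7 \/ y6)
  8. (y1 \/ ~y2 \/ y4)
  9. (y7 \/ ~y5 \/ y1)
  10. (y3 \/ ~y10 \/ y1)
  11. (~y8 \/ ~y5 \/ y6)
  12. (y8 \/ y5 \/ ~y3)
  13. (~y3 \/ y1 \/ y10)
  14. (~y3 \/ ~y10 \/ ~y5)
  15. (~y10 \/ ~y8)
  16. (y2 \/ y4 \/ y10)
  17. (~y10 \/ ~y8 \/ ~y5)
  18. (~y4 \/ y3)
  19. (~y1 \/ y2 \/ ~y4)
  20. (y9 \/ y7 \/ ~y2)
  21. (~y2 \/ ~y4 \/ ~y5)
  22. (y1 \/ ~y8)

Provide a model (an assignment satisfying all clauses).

y1=1, y2=1, y3=1, y4=1, y5=0, y6=1, y7=1, y8=1, y9=0, y10=0

Check each clause:
  1. (y9 \/ y10 \/ y2) — y2 is true.
  2. (y6 \/ y4) — y4 is true.
  3. (y1 \/ y10 \/ ~y2) — y1 is true.
  4. (~y1 \/ ~y10 \/ y8) — y8 is true.
  5. (y3 \/ ~y2 \/ y8) — y8 is true.
  6. (~y8 \/ y1 \/ y2) — y1 is true.
  7. (~y7 \/ y6) — y6 is true.
  8. (y4 \/ y1 \/ ~y2) — y1 is true.
  9. (~y5 \/ y1 \/ y7) — y1 is true.
  10. (~y10 \/ y3 \/ y1) — y1 is true.
  11. (~y8 \/ y6 \/ ~y5) — ~y5 is true.
  12. (y8 \/ ~y3 \/ y5) — y8 is true.
  13. (y1 \/ y10 \/ ~y3) — y1 is true.
  14. (~y5 \/ ~y10 \/ ~y3) — ~y5 is true.
  15. (~y8 \/ ~y10) — ~y10 is true.
  16. (y4 \/ y2 \/ y10) — y2 is true.
  17. (~y5 \/ ~y8 \/ ~y10) — ~y5 is true.
  18. (y3 \/ ~y4) — y3 is true.
  19. (~y1 \/ y2 \/ ~y4) — y2 is true.
  20. (y7 \/ y9 \/ ~y2) — y7 is true.
  21. (~y5 \/ ~y2 \/ ~y4) — ~y5 is true.
  22. (y1 \/ ~y8) — y1 is true.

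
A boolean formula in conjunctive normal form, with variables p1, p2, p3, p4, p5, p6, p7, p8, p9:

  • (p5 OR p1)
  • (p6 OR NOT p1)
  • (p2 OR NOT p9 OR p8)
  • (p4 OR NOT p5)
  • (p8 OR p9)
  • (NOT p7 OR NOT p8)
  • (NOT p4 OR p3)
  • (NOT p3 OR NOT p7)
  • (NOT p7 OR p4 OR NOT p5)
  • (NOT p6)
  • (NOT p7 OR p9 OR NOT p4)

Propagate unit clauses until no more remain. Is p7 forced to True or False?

False

(NOT p6) stands alone — p6 = False.
(p6 OR NOT p1): since p6 = False, the clause reduces to (NOT p1). p1 = False.
From (p1 OR p5) and p1 = False: p5 = True.
In (p4 OR NOT p5), NOT p5 is now false; p4 must hold, so p4 = True.
(p3 OR NOT p4): since p4 = True, the clause reduces to (p3). p3 = True.
(NOT p3 OR NOT p7): since p3 = True, the clause reduces to (NOT p7). p7 = False.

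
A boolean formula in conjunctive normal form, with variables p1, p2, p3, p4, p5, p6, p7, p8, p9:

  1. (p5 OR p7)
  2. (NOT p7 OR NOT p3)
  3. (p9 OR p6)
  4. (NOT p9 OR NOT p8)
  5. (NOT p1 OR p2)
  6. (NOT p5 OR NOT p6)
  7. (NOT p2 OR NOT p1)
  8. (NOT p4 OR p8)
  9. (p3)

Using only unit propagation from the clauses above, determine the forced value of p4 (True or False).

False

(p3) is a unit clause: p3 = True.
(NOT p7 OR NOT p3): since p3 = True, the clause reduces to (NOT p7). p7 = False.
In (p5 OR p7), p7 is now false; p5 must hold, so p5 = True.
From (NOT p6 OR NOT p5) and p5 = True: p6 = False.
(p9 OR p6) with p6 = False leaves only p9, so p9 = True.
From (NOT p8 OR NOT p9) and p9 = True: p8 = False.
In (p8 OR NOT p4), p8 is now false; NOT p4 must hold, so p4 = False.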